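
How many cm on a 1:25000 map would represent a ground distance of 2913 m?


map_cm = 2913 * 100 / 25000 = 11.652 cm ≈ 11.65 cm

11.65 cm


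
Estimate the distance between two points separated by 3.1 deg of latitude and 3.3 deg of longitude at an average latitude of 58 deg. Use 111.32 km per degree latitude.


dlat_km = 3.1 * 111.32 = 345.092
dlon_km = 3.3 * 111.32 * cos(58) ≈ 194.669
dist = sqrt(345.092^2 + 194.669^2) ≈ 396.2 km

396.2 km


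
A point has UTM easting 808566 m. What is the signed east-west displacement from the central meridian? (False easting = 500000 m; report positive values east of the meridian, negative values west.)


displacement = 808566 - 500000 = 308566 m

308566 m


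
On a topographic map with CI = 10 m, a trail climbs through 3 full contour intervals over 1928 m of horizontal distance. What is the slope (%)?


elevation change = 3 * 10 = 30 m
slope = 30 / 1928 * 100 = 1.6%

1.6%


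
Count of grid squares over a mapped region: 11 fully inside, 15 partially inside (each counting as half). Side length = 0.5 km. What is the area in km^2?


effective squares = 11 + 15 * 0.5 = 18.5
area = 18.5 * 0.25 = 4.625 km^2

4.625 km^2


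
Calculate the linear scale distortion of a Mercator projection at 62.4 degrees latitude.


SF = 1 / cos(62.4) = 1 / 0.463296 = 2.158

2.158


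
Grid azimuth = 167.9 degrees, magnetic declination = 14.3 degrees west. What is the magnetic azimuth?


magnetic azimuth = grid azimuth - declination (east +ve)
mag_az = 167.9 - -14.3 = 182.2 degrees

182.2 degrees


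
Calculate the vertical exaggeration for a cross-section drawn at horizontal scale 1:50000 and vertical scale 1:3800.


VE = horizontal_scale / vertical_scale = 50000 / 3800 ≈ 13.2

13.2x


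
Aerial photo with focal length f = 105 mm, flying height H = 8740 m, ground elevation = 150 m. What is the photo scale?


scale = f / (H - h) = 105 mm / 8590 m = 105 / 8590000 = 1:81810

1:81810


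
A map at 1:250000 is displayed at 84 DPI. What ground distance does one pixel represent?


pixel_cm = 2.54 / 84 ≈ 0.030238 cm
ground = pixel_cm * 250000 / 100 = 2.54 * 250000 / (84 * 100) = 635000 / 8400 ≈ 75.6 m

75.6 m


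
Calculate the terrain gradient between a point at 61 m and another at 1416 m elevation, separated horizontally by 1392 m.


gradient = (1416 - 61) / 1392 = 1355 / 1392 = 0.9734

0.9734


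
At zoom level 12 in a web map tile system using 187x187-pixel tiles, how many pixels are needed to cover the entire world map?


tiles per axis = 2^12 = 4096
total tiles = 4096^2 = 16777216
pixels per axis = 4096 * 187 = 765952
total pixels = 765952^2 = 586682466304

586682466304 pixels


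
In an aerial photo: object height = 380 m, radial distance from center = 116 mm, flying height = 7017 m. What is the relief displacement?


d = h * r / H = 380 * 116 / 7017 = 6.28 mm

6.28 mm


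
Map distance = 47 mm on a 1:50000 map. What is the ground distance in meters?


ground = 47 mm * 50000 / 1000 = 2350.0 m

2350.0 m


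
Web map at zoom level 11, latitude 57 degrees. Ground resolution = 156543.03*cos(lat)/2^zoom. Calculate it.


res = 156543.03 * cos(57) / 2^11 = 156543.03 * 0.54463904 / 2048 = 41.63 m/pixel

41.63 m/pixel


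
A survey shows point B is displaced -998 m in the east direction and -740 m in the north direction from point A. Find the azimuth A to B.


az = atan2(-998, -740) = -126.6 deg
adjusted to 0-360: 233.4 degrees

233.4 degrees


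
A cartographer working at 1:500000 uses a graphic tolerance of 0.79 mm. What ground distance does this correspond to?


ground = 0.79 mm * 500000 / 1000 = 395.0 m

395.0 m


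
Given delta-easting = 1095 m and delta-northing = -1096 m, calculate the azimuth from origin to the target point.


az = atan2(1095, -1096) = 135.0 deg
adjusted to 0-360: 135.0 degrees

135.0 degrees


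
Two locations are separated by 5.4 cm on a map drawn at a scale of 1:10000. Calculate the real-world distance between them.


ground = 5.4 cm * 10000 / 100 = 540.0 m

540.0 m


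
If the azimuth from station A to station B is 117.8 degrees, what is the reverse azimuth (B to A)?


back azimuth = (117.8 + 180) mod 360 = 297.8 degrees

297.8 degrees


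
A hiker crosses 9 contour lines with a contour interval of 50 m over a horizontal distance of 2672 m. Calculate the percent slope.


elevation change = 9 * 50 = 450 m
slope = 450 / 2672 * 100 = 16.8%

16.8%


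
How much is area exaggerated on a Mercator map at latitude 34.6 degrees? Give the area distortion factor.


area_distortion = 1/cos^2(34.6) = 1.476

1.476


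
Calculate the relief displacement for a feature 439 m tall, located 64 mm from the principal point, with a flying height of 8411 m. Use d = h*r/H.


d = h * r / H = 439 * 64 / 8411 = 3.34 mm

3.34 mm


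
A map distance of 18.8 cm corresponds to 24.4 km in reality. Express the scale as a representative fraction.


ground = 24.4 km = 2440000 cm; RF denominator = ground / map = 2440000 / 18.8 ≈ 129787; RF = 1:129787

1:129787


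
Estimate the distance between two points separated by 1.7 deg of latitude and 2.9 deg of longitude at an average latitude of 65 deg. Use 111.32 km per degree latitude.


dlat_km = 1.7 * 111.32 = 189.244
dlon_km = 2.9 * 111.32 * cos(65) ≈ 136.433
dist = sqrt(189.244^2 + 136.433^2) ≈ 233.3 km

233.3 km


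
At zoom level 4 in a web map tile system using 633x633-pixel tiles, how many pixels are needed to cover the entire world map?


tiles per axis = 2^4 = 16
total tiles = 16^2 = 256
pixels per axis = 16 * 633 = 10128
total pixels = 10128^2 = 102576384

102576384 pixels


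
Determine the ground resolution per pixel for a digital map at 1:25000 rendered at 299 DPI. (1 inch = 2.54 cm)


pixel_cm = 2.54 / 299 ≈ 0.008495 cm
ground = pixel_cm * 25000 / 100 = 2.54 * 25000 / (299 * 100) = 63500 / 29900 ≈ 2.12 m

2.12 m


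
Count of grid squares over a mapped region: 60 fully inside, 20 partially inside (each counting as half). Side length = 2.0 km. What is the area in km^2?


effective squares = 60 + 20 * 0.5 = 70.0
area = 70.0 * 4.0 = 280.0 km^2

280.0 km^2


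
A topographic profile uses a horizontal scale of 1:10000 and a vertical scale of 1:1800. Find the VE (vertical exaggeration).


VE = horizontal_scale / vertical_scale = 10000 / 1800 ≈ 5.6

5.6x


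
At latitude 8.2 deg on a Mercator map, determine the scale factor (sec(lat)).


SF = 1 / cos(8.2) = 1 / 0.989776 = 1.01

1.01


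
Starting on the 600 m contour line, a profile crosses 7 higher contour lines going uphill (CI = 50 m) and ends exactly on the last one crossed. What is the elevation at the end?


elevation = 600 + 7 * 50 = 950 m

950 m


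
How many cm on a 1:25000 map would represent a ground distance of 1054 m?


map_cm = 1054 * 100 / 25000 = 4.216 cm ≈ 4.22 cm

4.22 cm


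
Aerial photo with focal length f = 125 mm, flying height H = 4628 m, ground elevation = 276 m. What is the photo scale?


scale = f / (H - h) = 125 mm / 4352 m = 125 / 4352000 = 1:34816

1:34816


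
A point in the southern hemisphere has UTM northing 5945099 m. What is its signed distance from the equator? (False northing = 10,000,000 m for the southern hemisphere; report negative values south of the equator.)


For southern: actual = 5945099 - 10000000 = -4054901 m

-4054901 m


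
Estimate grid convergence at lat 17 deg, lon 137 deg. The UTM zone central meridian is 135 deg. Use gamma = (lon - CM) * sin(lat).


gamma = (137 - 135) * sin(17) = 2 * 0.292372 = 0.585 degrees

0.585 degrees


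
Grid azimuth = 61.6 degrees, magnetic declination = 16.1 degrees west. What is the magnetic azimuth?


magnetic azimuth = grid azimuth - declination (east +ve)
mag_az = 61.6 - -16.1 = 77.7 degrees

77.7 degrees


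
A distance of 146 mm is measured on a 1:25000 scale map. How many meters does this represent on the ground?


ground = 146 mm * 25000 / 1000 = 3650.0 m

3650.0 m


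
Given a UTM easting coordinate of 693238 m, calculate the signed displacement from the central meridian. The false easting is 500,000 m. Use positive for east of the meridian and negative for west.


displacement = 693238 - 500000 = 193238 m

193238 m


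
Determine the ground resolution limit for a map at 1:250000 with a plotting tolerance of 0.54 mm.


ground = 0.54 mm * 250000 / 1000 = 135.0 m

135.0 m


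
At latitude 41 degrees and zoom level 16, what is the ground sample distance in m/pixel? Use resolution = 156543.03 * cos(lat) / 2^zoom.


res = 156543.03 * cos(41) / 2^16 = 156543.03 * 0.75470958 / 65536 = 1.8 m/pixel

1.8 m/pixel


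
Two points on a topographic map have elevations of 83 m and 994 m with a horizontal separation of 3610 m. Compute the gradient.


gradient = (994 - 83) / 3610 = 911 / 3610 = 0.2524

0.2524


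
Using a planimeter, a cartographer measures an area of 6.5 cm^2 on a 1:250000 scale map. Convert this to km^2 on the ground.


ground_area = 6.5 * (250000/100)^2 = 40625000.0 m^2 = 40.625 km^2

40.625 km^2


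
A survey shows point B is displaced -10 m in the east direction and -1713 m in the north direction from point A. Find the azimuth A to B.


az = atan2(-10, -1713) = -179.7 deg
adjusted to 0-360: 180.3 degrees

180.3 degrees


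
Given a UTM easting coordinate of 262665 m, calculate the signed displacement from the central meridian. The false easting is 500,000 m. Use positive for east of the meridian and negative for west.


displacement = 262665 - 500000 = -237335 m

-237335 m


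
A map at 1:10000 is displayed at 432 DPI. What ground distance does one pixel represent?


pixel_cm = 2.54 / 432 ≈ 0.00588 cm
ground = pixel_cm * 10000 / 100 = 2.54 * 10000 / (432 * 100) = 25400 / 43200 ≈ 0.59 m

0.59 m


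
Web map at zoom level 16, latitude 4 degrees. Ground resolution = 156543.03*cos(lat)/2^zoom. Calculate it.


res = 156543.03 * cos(4) / 2^16 = 156543.03 * 0.99756405 / 65536 = 2.38 m/pixel

2.38 m/pixel


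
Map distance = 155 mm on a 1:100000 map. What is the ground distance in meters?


ground = 155 mm * 100000 / 1000 = 15500.0 m

15500.0 m


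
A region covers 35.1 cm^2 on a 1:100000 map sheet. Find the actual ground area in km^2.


ground_area = 35.1 * (100000/100)^2 = 35100000.0 m^2 = 35.1 km^2

35.1 km^2


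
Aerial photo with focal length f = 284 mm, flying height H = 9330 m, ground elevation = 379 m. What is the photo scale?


scale = f / (H - h) = 284 mm / 8951 m = 284 / 8951000 = 1:31518

1:31518


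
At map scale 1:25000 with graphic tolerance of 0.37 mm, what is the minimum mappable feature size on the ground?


ground = 0.37 mm * 25000 / 1000 = 9.25 m

9.25 m


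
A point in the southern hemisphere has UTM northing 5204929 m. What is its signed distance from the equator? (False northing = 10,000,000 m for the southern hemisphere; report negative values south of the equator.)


For southern: actual = 5204929 - 10000000 = -4795071 m

-4795071 m


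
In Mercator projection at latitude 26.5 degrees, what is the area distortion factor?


area_distortion = 1/cos^2(26.5) = 1.249

1.249


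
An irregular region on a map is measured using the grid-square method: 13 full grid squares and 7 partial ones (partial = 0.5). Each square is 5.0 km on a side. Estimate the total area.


effective squares = 13 + 7 * 0.5 = 16.5
area = 16.5 * 25.0 = 412.5 km^2

412.5 km^2


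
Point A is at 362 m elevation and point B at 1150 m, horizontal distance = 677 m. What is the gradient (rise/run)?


gradient = (1150 - 362) / 677 = 788 / 677 = 1.164

1.164


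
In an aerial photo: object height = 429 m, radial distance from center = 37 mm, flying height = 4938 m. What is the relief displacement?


d = h * r / H = 429 * 37 / 4938 = 3.21 mm

3.21 mm


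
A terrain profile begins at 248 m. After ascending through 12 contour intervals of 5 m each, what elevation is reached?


elevation = 248 + 12 * 5 = 308 m

308 m


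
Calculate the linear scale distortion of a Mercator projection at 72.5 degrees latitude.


SF = 1 / cos(72.5) = 1 / 0.300706 = 3.326

3.326


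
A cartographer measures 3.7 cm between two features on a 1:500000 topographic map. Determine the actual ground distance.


ground = 3.7 cm * 500000 / 100 = 18500.0 m = 18.5 km

18.5 km


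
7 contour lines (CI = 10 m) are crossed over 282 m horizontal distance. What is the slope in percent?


elevation change = 7 * 10 = 70 m
slope = 70 / 282 * 100 = 24.8%

24.8%


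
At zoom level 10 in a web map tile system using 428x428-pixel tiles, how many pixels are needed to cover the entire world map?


tiles per axis = 2^10 = 1024
total tiles = 1024^2 = 1048576
pixels per axis = 1024 * 428 = 438272
total pixels = 438272^2 = 192082345984

192082345984 pixels


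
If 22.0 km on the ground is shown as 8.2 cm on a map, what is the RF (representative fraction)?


ground = 22.0 km = 2200000 cm; RF denominator = ground / map = 2200000 / 8.2 ≈ 268293; RF = 1:268293

1:268293


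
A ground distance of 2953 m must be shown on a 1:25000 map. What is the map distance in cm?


map_cm = 2953 * 100 / 25000 = 11.812 cm ≈ 11.81 cm

11.81 cm


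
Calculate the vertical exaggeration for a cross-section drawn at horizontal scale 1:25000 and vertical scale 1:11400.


VE = horizontal_scale / vertical_scale = 25000 / 11400 ≈ 2.2

2.2x


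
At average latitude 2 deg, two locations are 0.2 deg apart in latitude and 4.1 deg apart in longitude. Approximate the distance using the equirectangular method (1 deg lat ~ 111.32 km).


dlat_km = 0.2 * 111.32 = 22.264
dlon_km = 4.1 * 111.32 * cos(2) ≈ 456.134
dist = sqrt(22.264^2 + 456.134^2) ≈ 456.7 km

456.7 km


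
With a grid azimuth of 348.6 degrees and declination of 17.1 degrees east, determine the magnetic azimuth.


magnetic azimuth = grid azimuth - declination (east +ve)
mag_az = 348.6 - 17.1 = 331.5 degrees

331.5 degrees


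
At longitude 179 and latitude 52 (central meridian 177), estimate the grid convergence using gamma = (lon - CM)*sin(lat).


gamma = (179 - 177) * sin(52) = 2 * 0.788011 = 1.576 degrees

1.576 degrees


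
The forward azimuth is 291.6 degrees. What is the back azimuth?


back azimuth = (291.6 + 180) mod 360 = 111.6 degrees

111.6 degrees


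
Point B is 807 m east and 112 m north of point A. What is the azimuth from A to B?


az = atan2(807, 112) = 82.1 deg
adjusted to 0-360: 82.1 degrees

82.1 degrees


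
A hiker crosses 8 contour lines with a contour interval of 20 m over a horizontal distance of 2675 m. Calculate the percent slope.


elevation change = 8 * 20 = 160 m
slope = 160 / 2675 * 100 = 6.0%

6.0%


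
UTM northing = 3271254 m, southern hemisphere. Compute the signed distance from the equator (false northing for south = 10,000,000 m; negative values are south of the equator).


For southern: actual = 3271254 - 10000000 = -6728746 m

-6728746 m


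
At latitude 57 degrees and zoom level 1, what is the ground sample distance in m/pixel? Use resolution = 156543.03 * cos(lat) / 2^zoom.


res = 156543.03 * cos(57) / 2^1 = 156543.03 * 0.54463904 / 2 = 42629.72 m/pixel

42629.72 m/pixel


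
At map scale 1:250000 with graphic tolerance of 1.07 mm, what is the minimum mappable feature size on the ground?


ground = 1.07 mm * 250000 / 1000 = 267.5 m

267.5 m


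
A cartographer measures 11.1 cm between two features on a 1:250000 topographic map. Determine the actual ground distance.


ground = 11.1 cm * 250000 / 100 = 27750.0 m = 27.75 km

27.75 km


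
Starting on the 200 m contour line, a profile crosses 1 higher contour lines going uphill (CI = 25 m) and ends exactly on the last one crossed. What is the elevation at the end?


elevation = 200 + 1 * 25 = 225 m

225 m


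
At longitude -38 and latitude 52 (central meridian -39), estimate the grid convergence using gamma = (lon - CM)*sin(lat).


gamma = (-38 - -39) * sin(52) = 1 * 0.788011 = 0.788 degrees

0.788 degrees


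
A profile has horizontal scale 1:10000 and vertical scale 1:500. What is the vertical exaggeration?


VE = horizontal_scale / vertical_scale = 10000 / 500 = 20.0

20.0x


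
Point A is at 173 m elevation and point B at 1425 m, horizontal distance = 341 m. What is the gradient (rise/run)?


gradient = (1425 - 173) / 341 = 1252 / 341 = 3.6716

3.6716


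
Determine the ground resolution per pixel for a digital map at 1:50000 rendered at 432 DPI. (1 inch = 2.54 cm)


pixel_cm = 2.54 / 432 ≈ 0.00588 cm
ground = pixel_cm * 50000 / 100 = 2.54 * 50000 / (432 * 100) = 127000 / 43200 ≈ 2.94 m

2.94 m


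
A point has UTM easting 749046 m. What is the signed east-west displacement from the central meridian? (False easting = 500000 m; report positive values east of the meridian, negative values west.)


displacement = 749046 - 500000 = 249046 m

249046 m


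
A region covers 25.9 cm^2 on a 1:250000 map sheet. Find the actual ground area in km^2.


ground_area = 25.9 * (250000/100)^2 = 161875000.0 m^2 = 161.875 km^2

161.875 km^2


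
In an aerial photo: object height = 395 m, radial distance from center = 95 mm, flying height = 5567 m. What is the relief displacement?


d = h * r / H = 395 * 95 / 5567 = 6.74 mm

6.74 mm


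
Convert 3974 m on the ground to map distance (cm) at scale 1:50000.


map_cm = 3974 * 100 / 50000 = 7.948 cm ≈ 7.95 cm

7.95 cm


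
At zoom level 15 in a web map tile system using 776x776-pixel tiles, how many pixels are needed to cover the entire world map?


tiles per axis = 2^15 = 32768
total tiles = 32768^2 = 1073741824
pixels per axis = 32768 * 776 = 25427968
total pixels = 25427968^2 = 646581556609024

646581556609024 pixels


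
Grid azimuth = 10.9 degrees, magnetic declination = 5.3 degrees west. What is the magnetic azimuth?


magnetic azimuth = grid azimuth - declination (east +ve)
mag_az = 10.9 - -5.3 = 16.2 degrees

16.2 degrees


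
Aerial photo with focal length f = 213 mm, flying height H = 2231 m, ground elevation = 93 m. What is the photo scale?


scale = f / (H - h) = 213 mm / 2138 m = 213 / 2138000 = 1:10038

1:10038


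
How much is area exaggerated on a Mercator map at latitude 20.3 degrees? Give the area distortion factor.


area_distortion = 1/cos^2(20.3) = 1.137

1.137


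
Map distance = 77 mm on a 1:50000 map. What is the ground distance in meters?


ground = 77 mm * 50000 / 1000 = 3850.0 m

3850.0 m


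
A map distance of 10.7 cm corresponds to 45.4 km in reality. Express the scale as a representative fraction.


ground = 45.4 km = 4540000 cm; RF denominator = ground / map = 4540000 / 10.7 ≈ 424299; RF = 1:424299

1:424299


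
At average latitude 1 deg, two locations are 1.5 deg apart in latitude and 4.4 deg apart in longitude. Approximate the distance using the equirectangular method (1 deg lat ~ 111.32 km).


dlat_km = 1.5 * 111.32 = 166.98
dlon_km = 4.4 * 111.32 * cos(1) ≈ 489.733
dist = sqrt(166.98^2 + 489.733^2) ≈ 517.4 km

517.4 km


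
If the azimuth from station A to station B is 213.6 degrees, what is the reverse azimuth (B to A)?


back azimuth = (213.6 + 180) mod 360 = 33.6 degrees

33.6 degrees


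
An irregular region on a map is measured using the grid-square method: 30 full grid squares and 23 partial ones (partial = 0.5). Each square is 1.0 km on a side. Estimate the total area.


effective squares = 30 + 23 * 0.5 = 41.5
area = 41.5 * 1.0 = 41.5 km^2

41.5 km^2


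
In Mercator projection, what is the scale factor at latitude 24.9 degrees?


SF = 1 / cos(24.9) = 1 / 0.907044 = 1.102

1.102


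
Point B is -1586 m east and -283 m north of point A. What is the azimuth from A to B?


az = atan2(-1586, -283) = -100.1 deg
adjusted to 0-360: 259.9 degrees

259.9 degrees


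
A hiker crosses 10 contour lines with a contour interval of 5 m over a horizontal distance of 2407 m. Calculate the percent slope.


elevation change = 10 * 5 = 50 m
slope = 50 / 2407 * 100 = 2.1%

2.1%


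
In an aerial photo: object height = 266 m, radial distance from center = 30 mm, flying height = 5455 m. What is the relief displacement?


d = h * r / H = 266 * 30 / 5455 = 1.46 mm

1.46 mm


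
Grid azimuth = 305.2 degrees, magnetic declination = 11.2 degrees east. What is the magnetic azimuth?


magnetic azimuth = grid azimuth - declination (east +ve)
mag_az = 305.2 - 11.2 = 294.0 degrees

294.0 degrees


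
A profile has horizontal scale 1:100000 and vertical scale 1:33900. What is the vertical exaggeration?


VE = horizontal_scale / vertical_scale = 100000 / 33900 ≈ 2.9

2.9x


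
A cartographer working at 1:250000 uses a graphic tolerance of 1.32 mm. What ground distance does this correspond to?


ground = 1.32 mm * 250000 / 1000 = 330.0 m

330.0 m


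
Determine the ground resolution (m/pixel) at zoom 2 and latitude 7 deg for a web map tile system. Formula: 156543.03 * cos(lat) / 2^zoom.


res = 156543.03 * cos(7) / 2^2 = 156543.03 * 0.99254615 / 4 = 38844.05 m/pixel

38844.05 m/pixel


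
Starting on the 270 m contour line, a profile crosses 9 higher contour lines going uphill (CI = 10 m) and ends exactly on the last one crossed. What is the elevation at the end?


elevation = 270 + 9 * 10 = 360 m

360 m


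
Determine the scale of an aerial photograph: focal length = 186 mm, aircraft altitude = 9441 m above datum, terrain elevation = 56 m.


scale = f / (H - h) = 186 mm / 9385 m = 186 / 9385000 = 1:50457

1:50457


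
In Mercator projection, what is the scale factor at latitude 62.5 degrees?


SF = 1 / cos(62.5) = 1 / 0.461749 = 2.166

2.166


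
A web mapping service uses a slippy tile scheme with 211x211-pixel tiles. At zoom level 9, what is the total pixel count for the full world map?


tiles per axis = 2^9 = 512
total tiles = 512^2 = 262144
pixels per axis = 512 * 211 = 108032
total pixels = 108032^2 = 11670913024

11670913024 pixels


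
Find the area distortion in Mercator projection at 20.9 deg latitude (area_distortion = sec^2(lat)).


area_distortion = 1/cos^2(20.9) = 1.146

1.146


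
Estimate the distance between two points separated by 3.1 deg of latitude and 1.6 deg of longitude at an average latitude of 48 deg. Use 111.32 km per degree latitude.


dlat_km = 3.1 * 111.32 = 345.092
dlon_km = 1.6 * 111.32 * cos(48) ≈ 119.18
dist = sqrt(345.092^2 + 119.18^2) ≈ 365.1 km

365.1 km


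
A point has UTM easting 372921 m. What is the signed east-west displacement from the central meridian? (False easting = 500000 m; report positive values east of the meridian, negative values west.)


displacement = 372921 - 500000 = -127079 m

-127079 m


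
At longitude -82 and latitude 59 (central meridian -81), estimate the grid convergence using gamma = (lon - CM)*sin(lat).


gamma = (-82 - -81) * sin(59) = -1 * 0.857167 = -0.857 degrees

-0.857 degrees


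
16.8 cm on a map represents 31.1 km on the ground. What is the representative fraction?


ground = 31.1 km = 3110000 cm; RF denominator = ground / map = 3110000 / 16.8 ≈ 185119; RF = 1:185119

1:185119


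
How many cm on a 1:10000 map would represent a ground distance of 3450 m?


map_cm = 3450 * 100 / 10000 = 34.5 cm

34.5 cm


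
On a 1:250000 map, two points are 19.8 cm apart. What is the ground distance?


ground = 19.8 cm * 250000 / 100 = 49500.0 m = 49.5 km

49.5 km


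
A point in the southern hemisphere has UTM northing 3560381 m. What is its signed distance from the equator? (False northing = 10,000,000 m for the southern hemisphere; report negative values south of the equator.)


For southern: actual = 3560381 - 10000000 = -6439619 m

-6439619 m


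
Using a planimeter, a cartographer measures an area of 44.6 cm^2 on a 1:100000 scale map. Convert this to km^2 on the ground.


ground_area = 44.6 * (100000/100)^2 = 44600000.0 m^2 = 44.6 km^2

44.6 km^2


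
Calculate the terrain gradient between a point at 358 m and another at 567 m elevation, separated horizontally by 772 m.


gradient = (567 - 358) / 772 = 209 / 772 = 0.2707

0.2707


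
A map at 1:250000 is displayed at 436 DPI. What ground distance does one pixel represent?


pixel_cm = 2.54 / 436 ≈ 0.005826 cm
ground = pixel_cm * 250000 / 100 = 2.54 * 250000 / (436 * 100) = 635000 / 43600 ≈ 14.56 m

14.56 m


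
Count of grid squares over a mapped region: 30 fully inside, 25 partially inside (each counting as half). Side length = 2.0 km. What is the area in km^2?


effective squares = 30 + 25 * 0.5 = 42.5
area = 42.5 * 4.0 = 170.0 km^2

170.0 km^2


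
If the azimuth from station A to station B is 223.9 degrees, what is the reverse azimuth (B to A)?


back azimuth = (223.9 + 180) mod 360 = 43.9 degrees

43.9 degrees


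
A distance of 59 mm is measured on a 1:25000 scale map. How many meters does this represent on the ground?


ground = 59 mm * 25000 / 1000 = 1475.0 m

1475.0 m


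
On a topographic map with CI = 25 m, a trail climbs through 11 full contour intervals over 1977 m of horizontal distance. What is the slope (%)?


elevation change = 11 * 25 = 275 m
slope = 275 / 1977 * 100 = 13.9%

13.9%


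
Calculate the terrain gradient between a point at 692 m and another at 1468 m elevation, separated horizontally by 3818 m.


gradient = (1468 - 692) / 3818 = 776 / 3818 = 0.2032

0.2032


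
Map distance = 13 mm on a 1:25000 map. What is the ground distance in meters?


ground = 13 mm * 25000 / 1000 = 325.0 m

325.0 m


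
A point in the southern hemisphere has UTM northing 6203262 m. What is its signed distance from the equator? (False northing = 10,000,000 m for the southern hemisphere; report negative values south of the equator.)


For southern: actual = 6203262 - 10000000 = -3796738 m

-3796738 m


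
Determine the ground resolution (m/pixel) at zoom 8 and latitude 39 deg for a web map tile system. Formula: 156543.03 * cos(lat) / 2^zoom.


res = 156543.03 * cos(39) / 2^8 = 156543.03 * 0.77714596 / 256 = 475.22 m/pixel

475.22 m/pixel


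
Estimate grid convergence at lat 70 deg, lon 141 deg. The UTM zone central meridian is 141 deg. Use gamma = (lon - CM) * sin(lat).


gamma = (141 - 141) * sin(70) = 0 * 0.939693 = 0.0 degrees

0.0 degrees


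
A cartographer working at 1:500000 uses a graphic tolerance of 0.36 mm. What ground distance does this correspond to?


ground = 0.36 mm * 500000 / 1000 = 180.0 m

180.0 m


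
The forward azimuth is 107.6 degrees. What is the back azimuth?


back azimuth = (107.6 + 180) mod 360 = 287.6 degrees

287.6 degrees


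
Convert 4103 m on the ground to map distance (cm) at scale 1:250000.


map_cm = 4103 * 100 / 250000 = 1.6412 cm ≈ 1.64 cm

1.64 cm


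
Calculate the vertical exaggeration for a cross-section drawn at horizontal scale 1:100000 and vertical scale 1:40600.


VE = horizontal_scale / vertical_scale = 100000 / 40600 ≈ 2.5

2.5x


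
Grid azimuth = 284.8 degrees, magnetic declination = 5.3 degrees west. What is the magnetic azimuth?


magnetic azimuth = grid azimuth - declination (east +ve)
mag_az = 284.8 - -5.3 = 290.1 degrees

290.1 degrees


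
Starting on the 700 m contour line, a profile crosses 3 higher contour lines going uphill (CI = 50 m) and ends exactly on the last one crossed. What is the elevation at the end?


elevation = 700 + 3 * 50 = 850 m

850 m


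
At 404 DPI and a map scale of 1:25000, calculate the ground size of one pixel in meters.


pixel_cm = 2.54 / 404 ≈ 0.006287 cm
ground = pixel_cm * 25000 / 100 = 2.54 * 25000 / (404 * 100) = 63500 / 40400 ≈ 1.57 m

1.57 m


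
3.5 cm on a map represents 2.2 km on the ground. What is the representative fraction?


ground = 2.2 km = 220000 cm; RF denominator = ground / map = 220000 / 3.5 ≈ 62857; RF = 1:62857

1:62857


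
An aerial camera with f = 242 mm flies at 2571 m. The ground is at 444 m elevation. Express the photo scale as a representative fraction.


scale = f / (H - h) = 242 mm / 2127 m = 242 / 2127000 = 1:8789

1:8789


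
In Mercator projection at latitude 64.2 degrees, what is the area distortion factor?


area_distortion = 1/cos^2(64.2) = 5.279

5.279


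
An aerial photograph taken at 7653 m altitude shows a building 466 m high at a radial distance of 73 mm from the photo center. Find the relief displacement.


d = h * r / H = 466 * 73 / 7653 = 4.45 mm

4.45 mm


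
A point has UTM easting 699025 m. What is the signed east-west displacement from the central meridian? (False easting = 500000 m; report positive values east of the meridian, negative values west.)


displacement = 699025 - 500000 = 199025 m

199025 m


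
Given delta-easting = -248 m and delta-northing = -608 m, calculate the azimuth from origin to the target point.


az = atan2(-248, -608) = -157.8 deg
adjusted to 0-360: 202.2 degrees

202.2 degrees


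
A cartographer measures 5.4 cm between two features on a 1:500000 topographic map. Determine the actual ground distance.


ground = 5.4 cm * 500000 / 100 = 27000.0 m = 27.0 km

27.0 km


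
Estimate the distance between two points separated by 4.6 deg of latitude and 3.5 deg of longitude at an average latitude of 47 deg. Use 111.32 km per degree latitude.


dlat_km = 4.6 * 111.32 = 512.072
dlon_km = 3.5 * 111.32 * cos(47) ≈ 265.72
dist = sqrt(512.072^2 + 265.72^2) ≈ 576.9 km

576.9 km


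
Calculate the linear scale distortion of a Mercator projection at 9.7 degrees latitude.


SF = 1 / cos(9.7) = 1 / 0.985703 = 1.015

1.015


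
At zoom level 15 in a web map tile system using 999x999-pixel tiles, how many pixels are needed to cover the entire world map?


tiles per axis = 2^15 = 32768
total tiles = 32768^2 = 1073741824
pixels per axis = 32768 * 999 = 32735232
total pixels = 32735232^2 = 1071595414093824

1071595414093824 pixels


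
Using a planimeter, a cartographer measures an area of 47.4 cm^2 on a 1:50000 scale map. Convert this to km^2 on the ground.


ground_area = 47.4 * (50000/100)^2 = 11850000.0 m^2 = 11.85 km^2

11.85 km^2


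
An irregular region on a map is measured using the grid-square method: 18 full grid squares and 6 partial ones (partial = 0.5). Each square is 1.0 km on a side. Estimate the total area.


effective squares = 18 + 6 * 0.5 = 21.0
area = 21.0 * 1.0 = 21.0 km^2

21.0 km^2


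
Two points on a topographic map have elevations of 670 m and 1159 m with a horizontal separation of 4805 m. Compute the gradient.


gradient = (1159 - 670) / 4805 = 489 / 4805 = 0.1018

0.1018


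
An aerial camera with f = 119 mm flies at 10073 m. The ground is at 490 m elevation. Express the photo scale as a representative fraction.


scale = f / (H - h) = 119 mm / 9583 m = 119 / 9583000 = 1:80529

1:80529


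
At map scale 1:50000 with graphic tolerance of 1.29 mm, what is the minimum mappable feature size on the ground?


ground = 1.29 mm * 50000 / 1000 = 64.5 m

64.5 m


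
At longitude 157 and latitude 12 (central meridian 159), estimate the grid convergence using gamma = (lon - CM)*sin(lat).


gamma = (157 - 159) * sin(12) = -2 * 0.207912 = -0.416 degrees

-0.416 degrees


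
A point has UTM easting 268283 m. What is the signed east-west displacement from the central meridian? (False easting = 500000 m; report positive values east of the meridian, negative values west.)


displacement = 268283 - 500000 = -231717 m

-231717 m


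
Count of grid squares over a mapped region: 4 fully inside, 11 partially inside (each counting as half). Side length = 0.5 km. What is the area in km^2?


effective squares = 4 + 11 * 0.5 = 9.5
area = 9.5 * 0.25 = 2.375 km^2

2.375 km^2


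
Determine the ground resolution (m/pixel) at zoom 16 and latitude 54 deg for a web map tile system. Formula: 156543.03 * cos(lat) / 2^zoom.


res = 156543.03 * cos(54) / 2^16 = 156543.03 * 0.58778525 / 65536 = 1.4 m/pixel

1.4 m/pixel


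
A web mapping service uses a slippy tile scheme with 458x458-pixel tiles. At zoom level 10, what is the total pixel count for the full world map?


tiles per axis = 2^10 = 1024
total tiles = 1024^2 = 1048576
pixels per axis = 1024 * 458 = 468992
total pixels = 468992^2 = 219953496064

219953496064 pixels


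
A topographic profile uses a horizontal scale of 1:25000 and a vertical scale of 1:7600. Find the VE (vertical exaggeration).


VE = horizontal_scale / vertical_scale = 25000 / 7600 ≈ 3.3

3.3x


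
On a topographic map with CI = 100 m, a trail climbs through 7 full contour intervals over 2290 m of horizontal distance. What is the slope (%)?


elevation change = 7 * 100 = 700 m
slope = 700 / 2290 * 100 = 30.6%

30.6%


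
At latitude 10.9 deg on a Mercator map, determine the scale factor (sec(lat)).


SF = 1 / cos(10.9) = 1 / 0.981959 = 1.018

1.018


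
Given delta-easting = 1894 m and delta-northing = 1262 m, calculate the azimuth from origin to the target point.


az = atan2(1894, 1262) = 56.3 deg
adjusted to 0-360: 56.3 degrees

56.3 degrees


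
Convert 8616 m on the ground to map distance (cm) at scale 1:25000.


map_cm = 8616 * 100 / 25000 = 34.464 cm ≈ 34.46 cm

34.46 cm


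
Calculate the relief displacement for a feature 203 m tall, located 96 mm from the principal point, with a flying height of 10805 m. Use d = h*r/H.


d = h * r / H = 203 * 96 / 10805 = 1.8 mm

1.8 mm


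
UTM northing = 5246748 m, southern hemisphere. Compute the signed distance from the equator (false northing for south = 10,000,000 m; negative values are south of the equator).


For southern: actual = 5246748 - 10000000 = -4753252 m

-4753252 m


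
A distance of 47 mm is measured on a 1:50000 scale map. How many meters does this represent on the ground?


ground = 47 mm * 50000 / 1000 = 2350.0 m

2350.0 m


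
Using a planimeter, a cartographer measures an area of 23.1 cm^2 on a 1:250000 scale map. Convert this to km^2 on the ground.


ground_area = 23.1 * (250000/100)^2 = 144375000.0 m^2 = 144.375 km^2

144.375 km^2


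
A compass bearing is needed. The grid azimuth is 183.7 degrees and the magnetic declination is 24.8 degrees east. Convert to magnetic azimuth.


magnetic azimuth = grid azimuth - declination (east +ve)
mag_az = 183.7 - 24.8 = 158.9 degrees

158.9 degrees


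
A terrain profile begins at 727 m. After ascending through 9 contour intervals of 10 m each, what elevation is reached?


elevation = 727 + 9 * 10 = 817 m

817 m


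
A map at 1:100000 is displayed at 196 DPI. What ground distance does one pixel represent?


pixel_cm = 2.54 / 196 ≈ 0.012959 cm
ground = pixel_cm * 100000 / 100 = 2.54 * 100000 / (196 * 100) = 254000 / 19600 ≈ 12.96 m

12.96 m


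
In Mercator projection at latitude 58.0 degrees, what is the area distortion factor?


area_distortion = 1/cos^2(58.0) = 3.561

3.561


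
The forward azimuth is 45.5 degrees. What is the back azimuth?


back azimuth = (45.5 + 180) mod 360 = 225.5 degrees

225.5 degrees


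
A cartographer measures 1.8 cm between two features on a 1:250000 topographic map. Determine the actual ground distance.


ground = 1.8 cm * 250000 / 100 = 4500.0 m = 4.5 km

4.5 km


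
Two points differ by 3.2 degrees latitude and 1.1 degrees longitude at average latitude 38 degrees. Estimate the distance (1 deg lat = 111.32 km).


dlat_km = 3.2 * 111.32 = 356.224
dlon_km = 1.1 * 111.32 * cos(38) ≈ 96.493
dist = sqrt(356.224^2 + 96.493^2) ≈ 369.1 km

369.1 km


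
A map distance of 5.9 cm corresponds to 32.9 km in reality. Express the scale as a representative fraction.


ground = 32.9 km = 3290000 cm; RF denominator = ground / map = 3290000 / 5.9 ≈ 557627; RF = 1:557627

1:557627


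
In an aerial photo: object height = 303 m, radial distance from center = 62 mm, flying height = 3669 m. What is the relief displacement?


d = h * r / H = 303 * 62 / 3669 = 5.12 mm

5.12 mm


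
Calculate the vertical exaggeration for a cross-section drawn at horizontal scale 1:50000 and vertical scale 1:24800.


VE = horizontal_scale / vertical_scale = 50000 / 24800 ≈ 2.0

2.0x


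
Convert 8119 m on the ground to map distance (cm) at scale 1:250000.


map_cm = 8119 * 100 / 250000 = 3.2476 cm ≈ 3.25 cm

3.25 cm


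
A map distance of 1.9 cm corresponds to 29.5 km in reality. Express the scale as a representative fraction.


ground = 29.5 km = 2950000 cm; RF denominator = ground / map = 2950000 / 1.9 ≈ 1552632; RF = 1:1552632

1:1552632


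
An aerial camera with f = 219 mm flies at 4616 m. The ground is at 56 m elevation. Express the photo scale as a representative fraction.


scale = f / (H - h) = 219 mm / 4560 m = 219 / 4560000 = 1:20822

1:20822


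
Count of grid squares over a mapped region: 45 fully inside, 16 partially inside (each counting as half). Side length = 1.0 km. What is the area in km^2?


effective squares = 45 + 16 * 0.5 = 53.0
area = 53.0 * 1.0 = 53.0 km^2

53.0 km^2


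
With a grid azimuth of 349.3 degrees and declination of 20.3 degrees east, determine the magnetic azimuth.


magnetic azimuth = grid azimuth - declination (east +ve)
mag_az = 349.3 - 20.3 = 329.0 degrees

329.0 degrees


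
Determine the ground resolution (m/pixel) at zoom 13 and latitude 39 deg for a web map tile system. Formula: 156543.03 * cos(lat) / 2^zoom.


res = 156543.03 * cos(39) / 2^13 = 156543.03 * 0.77714596 / 8192 = 14.85 m/pixel

14.85 m/pixel


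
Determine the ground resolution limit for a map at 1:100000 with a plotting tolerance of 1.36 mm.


ground = 1.36 mm * 100000 / 1000 = 136.0 m

136.0 m


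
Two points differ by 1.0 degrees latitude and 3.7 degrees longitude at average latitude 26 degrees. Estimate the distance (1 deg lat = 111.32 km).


dlat_km = 1.0 * 111.32 = 111.32
dlon_km = 3.7 * 111.32 * cos(26) ≈ 370.199
dist = sqrt(111.32^2 + 370.199^2) ≈ 386.6 km

386.6 km


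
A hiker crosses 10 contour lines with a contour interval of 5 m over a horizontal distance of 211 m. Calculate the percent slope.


elevation change = 10 * 5 = 50 m
slope = 50 / 211 * 100 = 23.7%

23.7%


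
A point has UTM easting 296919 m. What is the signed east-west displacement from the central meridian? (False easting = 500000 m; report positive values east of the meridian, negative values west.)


displacement = 296919 - 500000 = -203081 m

-203081 m


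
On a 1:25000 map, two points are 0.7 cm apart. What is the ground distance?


ground = 0.7 cm * 25000 / 100 = 175.0 m

175.0 m


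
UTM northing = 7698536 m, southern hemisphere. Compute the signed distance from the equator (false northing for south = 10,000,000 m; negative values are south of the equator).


For southern: actual = 7698536 - 10000000 = -2301464 m

-2301464 m


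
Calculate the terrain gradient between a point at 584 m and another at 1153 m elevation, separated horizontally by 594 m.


gradient = (1153 - 584) / 594 = 569 / 594 = 0.9579

0.9579


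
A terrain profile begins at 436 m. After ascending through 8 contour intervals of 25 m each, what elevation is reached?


elevation = 436 + 8 * 25 = 636 m

636 m


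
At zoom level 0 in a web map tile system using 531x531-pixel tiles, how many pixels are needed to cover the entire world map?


tiles per axis = 2^0 = 1
total tiles = 1^2 = 1
pixels per axis = 1 * 531 = 531
total pixels = 531^2 = 281961

281961 pixels


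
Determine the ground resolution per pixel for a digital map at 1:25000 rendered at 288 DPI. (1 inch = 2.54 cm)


pixel_cm = 2.54 / 288 ≈ 0.008819 cm
ground = pixel_cm * 25000 / 100 = 2.54 * 25000 / (288 * 100) = 63500 / 28800 ≈ 2.2 m

2.2 m
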